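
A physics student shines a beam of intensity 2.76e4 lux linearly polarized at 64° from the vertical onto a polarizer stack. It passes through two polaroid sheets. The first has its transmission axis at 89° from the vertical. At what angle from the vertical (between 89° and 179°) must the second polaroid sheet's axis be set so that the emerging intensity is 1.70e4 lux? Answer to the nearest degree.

I₁ = I₀ cos²(89° − 64°) = I₀ cos²(25°) = 0.8214 I₀.
Target fraction: 1.70e4 / 2.76e4 lux = 0.6159 of I₀.
Need I₂/I₀ = 0.6159, so cos²(θ − 89°) = 0.6159 / 0.8214 = 0.7499.
θ − 89° = arccos(√0.7499) = 30.0°, giving θ ≈ 89 + 30.0 = 119.0°.

θ ≈ 119°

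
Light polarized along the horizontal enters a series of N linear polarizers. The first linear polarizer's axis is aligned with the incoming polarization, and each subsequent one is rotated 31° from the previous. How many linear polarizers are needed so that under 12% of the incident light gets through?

N = 8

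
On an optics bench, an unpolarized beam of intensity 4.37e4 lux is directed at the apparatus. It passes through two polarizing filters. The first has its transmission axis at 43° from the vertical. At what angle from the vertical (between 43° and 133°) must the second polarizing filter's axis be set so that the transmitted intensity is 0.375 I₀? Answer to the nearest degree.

θ ≈ 73°

Unpolarized light through the first polarizer → I₁ = ½ I₀, now polarized at 43°.
Need I₂/I₀ = 0.375, so cos²(θ − 43°) = 0.375 / 0.5 = 0.75.
θ − 43° = arccos(√0.75) = 30.0°, giving θ ≈ 43 + 30.0 = 73.0°.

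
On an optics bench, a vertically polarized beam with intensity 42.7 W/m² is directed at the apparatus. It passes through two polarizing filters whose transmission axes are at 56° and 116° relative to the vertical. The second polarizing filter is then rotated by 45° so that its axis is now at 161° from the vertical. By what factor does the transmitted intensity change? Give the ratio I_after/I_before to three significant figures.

Before rotation:
I₁ = I₀ cos²(56° − 0°) = I₀ cos²(56°) = 0.3127 I₀.
I₂ = I₁ cos²(116° − 56°) = 0.3127 I₀ · cos²(60°) = 0.07817 I₀.
After rotation:
I₁ = I₀ cos²(56° − 0°) = I₀ cos²(56°) = 0.3127 I₀.
Angle between axes 1 and 2: 75°. I₂ = 0.3127 I₀ · cos²(75°) = 0.02095 I₀.
Ratio = 0.02095 / 0.07817 = 0.2679.

I_new/I_old ≈ 0.268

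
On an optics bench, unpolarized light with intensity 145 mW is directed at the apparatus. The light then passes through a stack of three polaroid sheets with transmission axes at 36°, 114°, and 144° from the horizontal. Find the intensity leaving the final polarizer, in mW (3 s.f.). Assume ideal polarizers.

I ≈ 2.35 mW

Unpolarized light through the first polarizer → I₁ = 145 mW/2 = 72.5 mW, polarized at 36°.
I₂ = I₁ · cos²(78°) = 72.5 · 0.04323 = 3.134 mW.
I₃ = I₂ · cos²(30°) = 3.134 · 0.75 = 2.35 mW.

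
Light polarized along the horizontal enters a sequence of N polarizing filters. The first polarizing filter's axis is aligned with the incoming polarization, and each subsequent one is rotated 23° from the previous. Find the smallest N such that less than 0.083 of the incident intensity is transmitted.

First polarizer is aligned with the polarization: full transmission.
Each further stage multiplies by cos²(23°) = 0.8473.
After N polarizers: T = 0.8473^(N−1). Require T < 0.083 ⇒ N−1 > ln(0.083)/ln(0.8473) = 15.02, so N−1 ≥ 16 and N = 17.
Check: N=17 gives T = 0.0706 < 0.083; N=16 gives T = 0.08333.

N = 17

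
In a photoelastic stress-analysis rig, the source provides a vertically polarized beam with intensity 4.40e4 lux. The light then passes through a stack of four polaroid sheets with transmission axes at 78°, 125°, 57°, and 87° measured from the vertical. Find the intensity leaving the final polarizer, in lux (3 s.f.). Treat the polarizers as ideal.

I ≈ 93.1 lux

I₁ = 4.40e4 lux · cos²(78°) = 1902 lux.
I₂ = I₁ · cos²(47°) = 1902 · 0.4651 = 884.7 lux.
I₃ = I₂ · cos²(68°) = 884.7 · 0.1403 = 124.1 lux.
I₄ = I₃ · cos²(30°) = 124.1 · 0.75 = 93.11 lux.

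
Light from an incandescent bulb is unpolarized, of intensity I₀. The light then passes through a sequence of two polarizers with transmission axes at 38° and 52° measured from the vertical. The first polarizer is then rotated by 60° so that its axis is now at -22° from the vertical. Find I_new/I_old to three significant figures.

Before rotation:
Unpolarized light through the first polarizer → I₁ = ½ I₀, now polarized at 38°.
I₂ = I₁ cos²(52° − 38°) = 0.5 I₀ · cos²(14°) = 0.4707 I₀.
After rotation:
Unpolarized light through the first polarizer → I₁ = ½ I₀, now polarized at -22°.
I₂ = I₁ cos²(52° + 22°) = 0.5 I₀ · cos²(74°) = 0.03799 I₀.
Ratio = 0.03799 / 0.4707 = 0.0807.

I_new/I_old ≈ 0.0807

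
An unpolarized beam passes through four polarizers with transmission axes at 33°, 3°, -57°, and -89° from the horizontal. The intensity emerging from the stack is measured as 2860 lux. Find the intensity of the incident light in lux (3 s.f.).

Unpolarized light through the first polarizer → I₁ = ½ I₀, now polarized at 33°.
I₂ = I₁ cos²(3° − 33°) = 0.5 I₀ · cos²(30°) = 0.375 I₀.
I₃ = I₂ cos²(-57° − 3°) = 0.375 I₀ · cos²(60°) = 0.09375 I₀.
I₄ = I₃ cos²(-89° + 57°) = 0.09375 I₀ · cos²(32°) = 0.06742 I₀.
So 2860 lux = 0.06742 I₀, giving I₀ = 2860/0.06742 = 4.242e+04 lux.

I₀ ≈ 4.24e4 lux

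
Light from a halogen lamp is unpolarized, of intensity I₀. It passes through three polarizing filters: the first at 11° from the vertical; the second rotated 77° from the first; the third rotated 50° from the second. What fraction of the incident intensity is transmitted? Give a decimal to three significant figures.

≈ 0.0105 I₀

Unpolarized light through the first polarizer → I₁ = ½ I₀, now polarized at 11°.
I₂ = I₁ cos²(77°) = 0.5 · 0.0506 I₀ = 0.0253 I₀.
I₃ = I₂ cos²(50°) = 0.0253 · 0.4132 I₀ = 0.01045 I₀.
Transmitted fraction = 0.01045.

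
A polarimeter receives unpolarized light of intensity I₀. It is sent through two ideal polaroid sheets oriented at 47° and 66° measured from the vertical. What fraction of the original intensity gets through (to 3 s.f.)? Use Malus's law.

Unpolarized light through the first polarizer → I₁ = ½ I₀, now polarized at 47°.
I₂ = I₁ cos²(66° − 47°) = 0.5 I₀ · cos²(19°) = 0.447 I₀.
Transmitted fraction = 0.447.

≈ 0.447 I₀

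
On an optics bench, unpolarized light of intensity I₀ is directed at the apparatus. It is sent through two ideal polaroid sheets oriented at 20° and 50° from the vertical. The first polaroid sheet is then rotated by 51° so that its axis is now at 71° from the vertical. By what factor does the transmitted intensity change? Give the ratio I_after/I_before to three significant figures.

Before rotation:
Unpolarized light through the first polarizer → I₁ = ½ I₀, now polarized at 20°.
I₂ = I₁ cos²(50° − 20°) = 0.5 I₀ · cos²(30°) = 0.375 I₀.
After rotation:
Unpolarized light through the first polarizer → I₁ = ½ I₀, now polarized at 71°.
I₂ = I₁ cos²(50° − 71°) = 0.5 I₀ · cos²(21°) = 0.4358 I₀.
Ratio = 0.4358 / 0.375 = 1.162.

I_new/I_old ≈ 1.16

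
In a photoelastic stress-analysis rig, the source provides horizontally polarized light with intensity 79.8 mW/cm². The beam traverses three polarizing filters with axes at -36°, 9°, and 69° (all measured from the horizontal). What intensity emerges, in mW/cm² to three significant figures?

I₁ = 79.8 mW/cm² · cos²(36°) = 52.23 mW/cm².
I₂ = I₁ · cos²(45°) = 52.23 · 0.5 = 26.11 mW/cm².
I₃ = I₂ · cos²(60°) = 26.11 · 0.25 = 6.529 mW/cm².

I ≈ 6.53 mW/cm²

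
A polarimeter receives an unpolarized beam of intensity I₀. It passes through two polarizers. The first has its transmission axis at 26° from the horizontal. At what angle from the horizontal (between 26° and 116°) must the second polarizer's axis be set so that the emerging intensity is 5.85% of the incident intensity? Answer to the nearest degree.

θ ≈ 96°

Unpolarized light through the first polarizer → I₁ = ½ I₀, now polarized at 26°.
Need I₂/I₀ = 0.0585, so cos²(θ − 26°) = 0.0585 / 0.5 = 0.117.
θ − 26° = arccos(√0.117) = 70.0°, giving θ ≈ 26 + 70.0 = 96.0°.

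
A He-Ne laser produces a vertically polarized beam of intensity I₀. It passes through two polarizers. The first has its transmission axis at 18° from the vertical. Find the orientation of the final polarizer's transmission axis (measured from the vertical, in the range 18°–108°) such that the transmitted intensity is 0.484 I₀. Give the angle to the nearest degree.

By Malus's law, I₁ = I₀ cos²(18° − 0°) = I₀ cos²(18°) = 0.9045 I₀.
Need I₂/I₀ = 0.484, so cos²(θ − 18°) = 0.484 / 0.9045 = 0.5351.
θ − 18° = arccos(√0.5351) = 43.0°, giving θ ≈ 18 + 43.0 = 61.0°.

θ ≈ 61°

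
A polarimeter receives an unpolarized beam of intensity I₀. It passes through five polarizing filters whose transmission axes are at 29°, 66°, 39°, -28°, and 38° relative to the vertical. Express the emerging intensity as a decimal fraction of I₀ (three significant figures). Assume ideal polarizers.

Unpolarized light through the first polarizer → I₁ = ½ I₀, now polarized at 29°.
I₂ = I₁ cos²(66° − 29°) = 0.5 I₀ · cos²(37°) = 0.3189 I₀.
I₃ = I₂ cos²(39° − 66°) = 0.3189 I₀ · cos²(27°) = 0.2532 I₀.
I₄ = I₃ cos²(-28° − 39°) = 0.2532 I₀ · cos²(67°) = 0.03865 I₀.
I₅ = I₄ cos²(38° + 28°) = 0.03865 I₀ · cos²(66°) = 0.006395 I₀.
Transmitted fraction = 0.006395.

≈ 0.00639 I₀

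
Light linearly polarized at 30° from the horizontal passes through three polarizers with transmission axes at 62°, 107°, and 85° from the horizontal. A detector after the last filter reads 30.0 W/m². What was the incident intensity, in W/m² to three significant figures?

I₀ ≈ 97.0 W/m²

By Malus's law, I₁ = I₀ cos²(62° − 30°) = I₀ cos²(32°) = 0.7192 I₀.
I₂ = I₁ cos²(107° − 62°) = 0.7192 I₀ · cos²(45°) = 0.3596 I₀.
I₃ = I₂ cos²(85° − 107°) = 0.3596 I₀ · cos²(22°) = 0.3091 I₀.
So 30.0 W/m² = 0.3091 I₀, giving I₀ = 30.0/0.3091 = 97.05 W/m².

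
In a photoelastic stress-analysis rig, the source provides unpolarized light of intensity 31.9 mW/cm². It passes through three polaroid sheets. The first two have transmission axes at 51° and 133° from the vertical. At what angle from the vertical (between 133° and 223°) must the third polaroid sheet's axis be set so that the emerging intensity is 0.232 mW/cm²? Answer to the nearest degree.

Unpolarized light through the first polarizer → I₁ = ½ I₀, now polarized at 51°.
I₂ = I₁ cos²(133° − 51°) = 0.5 I₀ · cos²(82°) = 0.009685 I₀.
Target fraction: 0.232 / 31.9 mW/cm² = 0.007273 of I₀.
Need I₃/I₀ = 0.007273, so cos²(θ − 133°) = 0.007273 / 0.009685 = 0.751.
θ − 133° = arccos(√0.751) = 29.9°, giving θ ≈ 133 + 29.9 = 162.9°.

θ ≈ 163°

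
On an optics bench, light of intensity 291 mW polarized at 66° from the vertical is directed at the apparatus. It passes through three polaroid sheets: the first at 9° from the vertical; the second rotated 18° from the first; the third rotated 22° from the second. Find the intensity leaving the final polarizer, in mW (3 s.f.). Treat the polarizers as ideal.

I ≈ 67.1 mW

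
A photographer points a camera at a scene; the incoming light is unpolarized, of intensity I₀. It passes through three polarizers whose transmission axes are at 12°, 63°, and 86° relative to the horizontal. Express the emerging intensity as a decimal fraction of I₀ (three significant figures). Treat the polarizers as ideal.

Unpolarized light through the first polarizer → I₁ = ½ I₀, now polarized at 12°.
I₂ = I₁ cos²(63° − 12°) = 0.5 I₀ · cos²(51°) = 0.198 I₀.
I₃ = I₂ cos²(86° − 63°) = 0.198 I₀ · cos²(23°) = 0.1678 I₀.
Transmitted fraction = 0.1678.

≈ 0.168 I₀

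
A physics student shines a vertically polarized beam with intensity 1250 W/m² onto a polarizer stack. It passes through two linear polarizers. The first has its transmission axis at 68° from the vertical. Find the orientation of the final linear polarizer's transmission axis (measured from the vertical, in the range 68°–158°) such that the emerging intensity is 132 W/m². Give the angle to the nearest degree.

By Malus's law, I₁ = I₀ cos²(68° − 0°) = I₀ cos²(68°) = 0.1403 I₀.
Target fraction: 132 / 1250 W/m² = 0.1056 of I₀.
Need I₂/I₀ = 0.1056, so cos²(θ − 68°) = 0.1056 / 0.1403 = 0.7525.
θ − 68° = arccos(√0.7525) = 29.8°, giving θ ≈ 68 + 29.8 = 97.8°.

θ ≈ 98°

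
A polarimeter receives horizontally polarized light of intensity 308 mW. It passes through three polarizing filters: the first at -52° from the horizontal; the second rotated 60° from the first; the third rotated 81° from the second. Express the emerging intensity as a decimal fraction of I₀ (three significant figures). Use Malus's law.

I/I₀ ≈ 0.00232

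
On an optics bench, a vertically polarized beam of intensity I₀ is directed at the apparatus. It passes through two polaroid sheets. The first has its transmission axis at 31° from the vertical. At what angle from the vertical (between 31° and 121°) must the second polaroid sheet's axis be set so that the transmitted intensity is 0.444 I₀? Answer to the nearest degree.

θ ≈ 70°

I₁ = I₀ cos²(31° − 0°) = I₀ cos²(31°) = 0.7347 I₀.
Need I₂/I₀ = 0.444, so cos²(θ − 31°) = 0.444 / 0.7347 = 0.6043.
θ − 31° = arccos(√0.6043) = 39.0°, giving θ ≈ 31 + 39.0 = 70.0°.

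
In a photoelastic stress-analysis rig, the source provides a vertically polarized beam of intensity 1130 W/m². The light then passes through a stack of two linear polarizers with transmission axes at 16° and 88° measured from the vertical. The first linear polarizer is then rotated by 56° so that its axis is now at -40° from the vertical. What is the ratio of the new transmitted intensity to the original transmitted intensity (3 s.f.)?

I_new/I_old ≈ 2.52

Before rotation:
By Malus's law, I₁ = I₀ cos²(16° − 0°) = I₀ cos²(16°) = 0.924 I₀.
I₂ = I₁ cos²(88° − 16°) = 0.924 I₀ · cos²(72°) = 0.08824 I₀.
After rotation:
I₁ = I₀ cos²(-40° − 0°) = I₀ cos²(40°) = 0.5868 I₀.
Angle between axes 1 and 2: 52°. I₂ = 0.5868 I₀ · cos²(52°) = 0.2224 I₀.
Ratio = 0.2224 / 0.08824 = 2.521.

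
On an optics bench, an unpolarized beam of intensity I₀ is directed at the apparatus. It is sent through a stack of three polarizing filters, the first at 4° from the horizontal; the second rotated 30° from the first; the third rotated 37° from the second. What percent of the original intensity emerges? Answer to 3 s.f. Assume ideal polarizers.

Unpolarized light through the first polarizer → I₁ = ½ I₀, now polarized at 4°.
I₂ = I₁ cos²(30°) = 0.5 · 0.75 I₀ = 0.375 I₀.
I₃ = I₂ cos²(37°) = 0.375 · 0.6378 I₀ = 0.2392 I₀.
That is 23.92% of the incident intensity.

≈ 23.9%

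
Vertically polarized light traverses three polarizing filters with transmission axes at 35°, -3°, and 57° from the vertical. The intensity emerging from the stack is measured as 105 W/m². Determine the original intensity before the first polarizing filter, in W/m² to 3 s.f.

I₁ = I₀ cos²(35° − 0°) = I₀ cos²(35°) = 0.671 I₀.
I₂ = I₁ cos²(-3° − 35°) = 0.671 I₀ · cos²(38°) = 0.4167 I₀.
I₃ = I₂ cos²(57° + 3°) = 0.4167 I₀ · cos²(60°) = 0.1042 I₀.
So 105 W/m² = 0.1042 I₀, giving I₀ = 105/0.1042 = 1008 W/m².

I₀ ≈ 1010 W/m²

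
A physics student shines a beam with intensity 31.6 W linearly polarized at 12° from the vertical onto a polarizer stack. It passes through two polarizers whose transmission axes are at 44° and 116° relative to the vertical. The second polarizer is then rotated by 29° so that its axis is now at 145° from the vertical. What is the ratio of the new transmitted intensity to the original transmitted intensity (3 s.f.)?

I_new/I_old ≈ 0.381

Before rotation:
By Malus's law, I₁ = I₀ cos²(44° − 12°) = I₀ cos²(32°) = 0.7192 I₀.
I₂ = I₁ cos²(116° − 44°) = 0.7192 I₀ · cos²(72°) = 0.06868 I₀.
After rotation:
I₁ = I₀ cos²(44° − 12°) = I₀ cos²(32°) = 0.7192 I₀.
Angle between axes 1 and 2: 79°. I₂ = 0.7192 I₀ · cos²(79°) = 0.02618 I₀.
Ratio = 0.02618 / 0.06868 = 0.3813.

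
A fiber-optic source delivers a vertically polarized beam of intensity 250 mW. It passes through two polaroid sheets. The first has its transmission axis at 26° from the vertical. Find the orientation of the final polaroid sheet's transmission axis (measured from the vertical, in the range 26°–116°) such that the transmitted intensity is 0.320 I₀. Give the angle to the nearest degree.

I₁ = I₀ cos²(26° − 0°) = I₀ cos²(26°) = 0.8078 I₀.
Need I₂/I₀ = 0.32, so cos²(θ − 26°) = 0.32 / 0.8078 = 0.3961.
θ − 26° = arccos(√0.3961) = 51.0°, giving θ ≈ 26 + 51.0 = 77.0°.

θ ≈ 77°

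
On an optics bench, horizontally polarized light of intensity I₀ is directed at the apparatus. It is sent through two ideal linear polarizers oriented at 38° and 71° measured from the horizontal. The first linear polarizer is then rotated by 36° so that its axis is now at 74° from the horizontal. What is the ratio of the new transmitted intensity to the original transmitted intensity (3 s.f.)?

Before rotation:
I₁ = I₀ cos²(38° − 0°) = I₀ cos²(38°) = 0.621 I₀.
I₂ = I₁ cos²(71° − 38°) = 0.621 I₀ · cos²(33°) = 0.4368 I₀.
After rotation:
I₁ = I₀ cos²(74° − 0°) = I₀ cos²(74°) = 0.07598 I₀.
I₂ = I₁ cos²(71° − 74°) = 0.07598 I₀ · cos²(3°) = 0.07577 I₀.
Ratio = 0.07577 / 0.4368 = 0.1735.

I_new/I_old ≈ 0.173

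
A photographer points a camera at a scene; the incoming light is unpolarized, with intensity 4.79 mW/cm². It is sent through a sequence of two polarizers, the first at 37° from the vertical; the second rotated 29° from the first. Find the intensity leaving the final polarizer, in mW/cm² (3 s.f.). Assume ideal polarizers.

Unpolarized light through the first polarizer → I₁ = 4.79 mW/cm²/2 = 2.395 mW/cm², polarized at 37°.
I₂ = I₁ · cos²(29°) = 2.395 · 0.765 = 1.832 mW/cm².

I ≈ 1.83 mW/cm²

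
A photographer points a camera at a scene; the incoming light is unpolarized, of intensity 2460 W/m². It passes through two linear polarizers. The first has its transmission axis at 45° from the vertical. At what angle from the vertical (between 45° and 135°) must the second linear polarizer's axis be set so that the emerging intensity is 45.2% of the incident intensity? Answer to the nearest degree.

θ ≈ 63°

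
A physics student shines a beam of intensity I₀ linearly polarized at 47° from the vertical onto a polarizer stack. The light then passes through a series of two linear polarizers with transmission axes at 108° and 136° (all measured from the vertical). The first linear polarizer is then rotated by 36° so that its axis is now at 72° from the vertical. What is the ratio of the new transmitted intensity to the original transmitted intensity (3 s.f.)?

Before rotation:
I₁ = I₀ cos²(108° − 47°) = I₀ cos²(61°) = 0.235 I₀.
I₂ = I₁ cos²(136° − 108°) = 0.235 I₀ · cos²(28°) = 0.1832 I₀.
After rotation:
I₁ = I₀ cos²(72° − 47°) = I₀ cos²(25°) = 0.8214 I₀.
I₂ = I₁ cos²(136° − 72°) = 0.8214 I₀ · cos²(64°) = 0.1578 I₀.
Ratio = 0.1578 / 0.1832 = 0.8614.

I_new/I_old ≈ 0.861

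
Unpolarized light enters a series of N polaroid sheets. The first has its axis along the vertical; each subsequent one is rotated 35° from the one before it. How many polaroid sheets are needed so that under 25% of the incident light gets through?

N = 3

First polarizer halves the unpolarized light: factor 1/2.
Each further stage multiplies by cos²(35°) = 0.671.
After N polarizers: T = 0.5·0.671^(N−1). Require T < 0.25 ⇒ N−1 > ln(0.25/0.5)/ln(0.671) = 1.74, so N−1 ≥ 2 and N = 3.
Check: N=3 gives T = 0.2251 < 0.25; N=2 gives T = 0.3355.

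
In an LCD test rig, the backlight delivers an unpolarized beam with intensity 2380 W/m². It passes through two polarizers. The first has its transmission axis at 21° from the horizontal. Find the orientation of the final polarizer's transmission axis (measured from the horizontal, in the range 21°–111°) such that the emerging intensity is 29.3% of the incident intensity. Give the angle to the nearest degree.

θ ≈ 61°

Unpolarized light through the first polarizer → I₁ = ½ I₀, now polarized at 21°.
Need I₂/I₀ = 0.293, so cos²(θ − 21°) = 0.293 / 0.5 = 0.586.
θ − 21° = arccos(√0.586) = 40.0°, giving θ ≈ 21 + 40.0 = 61.0°.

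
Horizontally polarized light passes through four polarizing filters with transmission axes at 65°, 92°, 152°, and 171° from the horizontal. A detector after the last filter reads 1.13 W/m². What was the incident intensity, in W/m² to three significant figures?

I₀ ≈ 35.7 W/m²

I₁ = I₀ cos²(65° − 0°) = I₀ cos²(65°) = 0.1786 I₀.
I₂ = I₁ cos²(92° − 65°) = 0.1786 I₀ · cos²(27°) = 0.1418 I₀.
I₃ = I₂ cos²(152° − 92°) = 0.1418 I₀ · cos²(60°) = 0.03545 I₀.
I₄ = I₃ cos²(171° − 152°) = 0.03545 I₀ · cos²(19°) = 0.03169 I₀.
So 1.13 W/m² = 0.03169 I₀, giving I₀ = 1.13/0.03169 = 35.66 W/m².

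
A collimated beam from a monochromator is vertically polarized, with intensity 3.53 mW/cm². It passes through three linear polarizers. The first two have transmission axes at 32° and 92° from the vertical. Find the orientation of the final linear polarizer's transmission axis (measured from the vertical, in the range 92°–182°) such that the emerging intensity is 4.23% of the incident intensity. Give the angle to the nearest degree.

θ ≈ 153°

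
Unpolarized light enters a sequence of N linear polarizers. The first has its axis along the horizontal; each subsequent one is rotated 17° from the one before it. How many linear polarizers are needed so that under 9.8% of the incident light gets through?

First polarizer halves the unpolarized light: factor 1/2.
Each further stage multiplies by cos²(17°) = 0.9145.
After N polarizers: T = 0.5·0.9145^(N−1). Require T < 0.098 ⇒ N−1 > ln(0.098/0.5)/ln(0.9145) = 18.24, so N−1 ≥ 19 and N = 20.
Check: N=20 gives T = 0.09154 < 0.098; N=19 gives T = 0.1001.

N = 20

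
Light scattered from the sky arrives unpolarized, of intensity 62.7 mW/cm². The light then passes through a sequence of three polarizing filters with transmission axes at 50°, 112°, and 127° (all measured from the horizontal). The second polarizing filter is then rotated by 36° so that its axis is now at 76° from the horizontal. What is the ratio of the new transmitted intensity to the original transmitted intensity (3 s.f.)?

Before rotation:
Unpolarized light through the first polarizer → I₁ = ½ I₀, now polarized at 50°.
I₂ = I₁ cos²(112° − 50°) = 0.5 I₀ · cos²(62°) = 0.1102 I₀.
I₃ = I₂ cos²(127° − 112°) = 0.1102 I₀ · cos²(15°) = 0.1028 I₀.
After rotation:
Unpolarized light through the first polarizer → I₁ = ½ I₀, now polarized at 50°.
I₂ = I₁ cos²(76° − 50°) = 0.5 I₀ · cos²(26°) = 0.4039 I₀.
I₃ = I₂ cos²(127° − 76°) = 0.4039 I₀ · cos²(51°) = 0.16 I₀.
Ratio = 0.16 / 0.1028 = 1.556.

I_new/I_old ≈ 1.56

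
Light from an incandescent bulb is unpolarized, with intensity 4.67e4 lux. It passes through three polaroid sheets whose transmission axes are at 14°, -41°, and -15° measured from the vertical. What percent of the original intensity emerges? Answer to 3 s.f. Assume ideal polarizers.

≈ 13.3%

Unpolarized light through the first polarizer → I₁ = 4.67e4 lux/2 = 2.335e+04 lux, polarized at 14°.
I₂ = I₁ · cos²(55°) = 2.335e+04 · 0.329 = 7682 lux.
I₃ = I₂ · cos²(26°) = 7682 · 0.8078 = 6206 lux.
That is 13.29% of the incident intensity.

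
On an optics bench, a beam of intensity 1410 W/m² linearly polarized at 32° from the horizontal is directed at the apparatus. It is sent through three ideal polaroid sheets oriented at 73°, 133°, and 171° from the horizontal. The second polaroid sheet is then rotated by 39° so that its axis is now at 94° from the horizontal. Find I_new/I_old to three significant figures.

I_new/I_old ≈ 0.284

Before rotation:
By Malus's law, I₁ = I₀ cos²(73° − 32°) = I₀ cos²(41°) = 0.5696 I₀.
I₂ = I₁ cos²(133° − 73°) = 0.5696 I₀ · cos²(60°) = 0.1424 I₀.
I₃ = I₂ cos²(171° − 133°) = 0.1424 I₀ · cos²(38°) = 0.08842 I₀.
After rotation:
I₁ = I₀ cos²(73° − 32°) = I₀ cos²(41°) = 0.5696 I₀.
I₂ = I₁ cos²(94° − 73°) = 0.5696 I₀ · cos²(21°) = 0.4964 I₀.
I₃ = I₂ cos²(171° − 94°) = 0.4964 I₀ · cos²(77°) = 0.02512 I₀.
Ratio = 0.02512 / 0.08842 = 0.2841.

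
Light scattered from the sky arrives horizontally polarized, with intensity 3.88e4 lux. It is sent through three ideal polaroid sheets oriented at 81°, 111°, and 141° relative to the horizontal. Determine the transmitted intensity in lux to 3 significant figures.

I ≈ 534 lux

I₁ = 3.88e4 lux · cos²(81°) = 949.5 lux.
I₂ = I₁ · cos²(30°) = 949.5 · 0.75 = 712.1 lux.
I₃ = I₂ · cos²(30°) = 712.1 · 0.75 = 534.1 lux.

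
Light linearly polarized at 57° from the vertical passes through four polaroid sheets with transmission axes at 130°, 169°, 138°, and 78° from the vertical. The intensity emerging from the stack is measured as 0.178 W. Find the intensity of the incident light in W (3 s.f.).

I₁ = I₀ cos²(130° − 57°) = I₀ cos²(73°) = 0.08548 I₀.
I₂ = I₁ cos²(169° − 130°) = 0.08548 I₀ · cos²(39°) = 0.05163 I₀.
I₃ = I₂ cos²(138° − 169°) = 0.05163 I₀ · cos²(31°) = 0.03793 I₀.
I₄ = I₃ cos²(78° − 138°) = 0.03793 I₀ · cos²(60°) = 0.009483 I₀.
So 0.178 W = 0.009483 I₀, giving I₀ = 0.178/0.009483 = 18.77 W.

I₀ ≈ 18.8 W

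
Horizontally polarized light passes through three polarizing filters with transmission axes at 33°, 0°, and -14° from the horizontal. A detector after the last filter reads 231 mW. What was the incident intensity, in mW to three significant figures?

I₀ ≈ 496 mW

By Malus's law, I₁ = I₀ cos²(33° − 0°) = I₀ cos²(33°) = 0.7034 I₀.
I₂ = I₁ cos²(0° − 33°) = 0.7034 I₀ · cos²(33°) = 0.4947 I₀.
I₃ = I₂ cos²(-14° − 0°) = 0.4947 I₀ · cos²(14°) = 0.4658 I₀.
So 231 mW = 0.4658 I₀, giving I₀ = 231/0.4658 = 496 mW.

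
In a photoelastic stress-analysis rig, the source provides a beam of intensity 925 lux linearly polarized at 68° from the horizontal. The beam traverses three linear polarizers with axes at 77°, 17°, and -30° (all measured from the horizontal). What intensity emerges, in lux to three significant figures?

I₁ = 925 lux · cos²(9°) = 902.4 lux.
I₂ = I₁ · cos²(60°) = 902.4 · 0.25 = 225.6 lux.
I₃ = I₂ · cos²(47°) = 225.6 · 0.4651 = 104.9 lux.

I ≈ 105 lux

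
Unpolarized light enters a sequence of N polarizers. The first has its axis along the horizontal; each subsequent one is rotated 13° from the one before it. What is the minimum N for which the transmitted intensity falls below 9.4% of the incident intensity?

N = 34

First polarizer halves the unpolarized light: factor 1/2.
Each further stage multiplies by cos²(13°) = 0.9494.
After N polarizers: T = 0.5·0.9494^(N−1). Require T < 0.094 ⇒ N−1 > ln(0.094/0.5)/ln(0.9494) = 32.19, so N−1 ≥ 33 and N = 34.
Check: N=34 gives T = 0.09011 < 0.094; N=33 gives T = 0.09491.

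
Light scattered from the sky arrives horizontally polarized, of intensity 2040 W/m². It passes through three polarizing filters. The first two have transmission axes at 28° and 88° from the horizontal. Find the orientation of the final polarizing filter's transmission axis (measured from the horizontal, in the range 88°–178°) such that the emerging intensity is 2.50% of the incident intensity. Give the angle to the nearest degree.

By Malus's law, I₁ = I₀ cos²(28° − 0°) = I₀ cos²(28°) = 0.7796 I₀.
I₂ = I₁ cos²(88° − 28°) = 0.7796 I₀ · cos²(60°) = 0.1949 I₀.
Need I₃/I₀ = 0.025, so cos²(θ − 88°) = 0.025 / 0.1949 = 0.1283.
θ − 88° = arccos(√0.1283) = 69.0°, giving θ ≈ 88 + 69.0 = 157.0°.

θ ≈ 157°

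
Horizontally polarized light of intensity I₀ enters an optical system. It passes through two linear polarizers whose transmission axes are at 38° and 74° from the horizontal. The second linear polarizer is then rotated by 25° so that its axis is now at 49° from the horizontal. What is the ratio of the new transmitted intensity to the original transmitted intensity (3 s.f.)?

Before rotation:
I₁ = I₀ cos²(38° − 0°) = I₀ cos²(38°) = 0.621 I₀.
I₂ = I₁ cos²(74° − 38°) = 0.621 I₀ · cos²(36°) = 0.4064 I₀.
After rotation:
I₁ = I₀ cos²(38° − 0°) = I₀ cos²(38°) = 0.621 I₀.
I₂ = I₁ cos²(49° − 38°) = 0.621 I₀ · cos²(11°) = 0.5984 I₀.
Ratio = 0.5984 / 0.4064 = 1.472.

I_new/I_old ≈ 1.47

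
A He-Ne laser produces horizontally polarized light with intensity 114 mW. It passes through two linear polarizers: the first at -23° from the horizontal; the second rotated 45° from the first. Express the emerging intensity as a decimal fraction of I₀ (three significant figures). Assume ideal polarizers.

By Malus's law, I₁ = 114 mW · cos²(23°) = 96.6 mW.
I₂ = I₁ · cos²(45°) = 96.6 · 0.5 = 48.3 mW.
Transmitted fraction = 0.4237.

I/I₀ ≈ 0.424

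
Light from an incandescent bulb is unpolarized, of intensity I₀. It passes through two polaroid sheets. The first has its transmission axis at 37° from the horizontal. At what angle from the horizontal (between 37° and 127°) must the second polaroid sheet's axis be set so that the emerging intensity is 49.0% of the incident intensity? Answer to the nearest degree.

θ ≈ 45°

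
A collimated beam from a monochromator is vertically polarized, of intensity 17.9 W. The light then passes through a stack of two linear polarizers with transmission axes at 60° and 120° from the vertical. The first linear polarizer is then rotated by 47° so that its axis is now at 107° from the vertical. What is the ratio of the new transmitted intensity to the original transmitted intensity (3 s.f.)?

Before rotation:
By Malus's law, I₁ = I₀ cos²(60° − 0°) = I₀ cos²(60°) = 0.25 I₀.
I₂ = I₁ cos²(120° − 60°) = 0.25 I₀ · cos²(60°) = 0.0625 I₀.
After rotation:
I₁ = I₀ cos²(107° − 0°) = I₀ cos²(73°) = 0.08548 I₀.
I₂ = I₁ cos²(120° − 107°) = 0.08548 I₀ · cos²(13°) = 0.08116 I₀.
Ratio = 0.08116 / 0.0625 = 1.298.

I_new/I_old ≈ 1.30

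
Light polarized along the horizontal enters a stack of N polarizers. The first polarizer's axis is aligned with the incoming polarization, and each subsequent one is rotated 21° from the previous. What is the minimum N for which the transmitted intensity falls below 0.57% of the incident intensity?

N = 39

First polarizer is aligned with the polarization: full transmission.
Each further stage multiplies by cos²(21°) = 0.8716.
After N polarizers: T = 0.8716^(N−1). Require T < 0.0057 ⇒ N−1 > ln(0.0057)/ln(0.8716) = 37.59, so N−1 ≥ 38 and N = 39.
Check: N=39 gives T = 0.005389 < 0.0057; N=38 gives T = 0.006183.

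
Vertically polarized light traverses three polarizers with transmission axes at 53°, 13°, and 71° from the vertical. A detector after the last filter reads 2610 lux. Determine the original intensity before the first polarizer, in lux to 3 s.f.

By Malus's law, I₁ = I₀ cos²(53° − 0°) = I₀ cos²(53°) = 0.3622 I₀.
I₂ = I₁ cos²(13° − 53°) = 0.3622 I₀ · cos²(40°) = 0.2125 I₀.
I₃ = I₂ cos²(71° − 13°) = 0.2125 I₀ · cos²(58°) = 0.05968 I₀.
So 2610 lux = 0.05968 I₀, giving I₀ = 2610/0.05968 = 4.373e+04 lux.

I₀ ≈ 4.37e4 lux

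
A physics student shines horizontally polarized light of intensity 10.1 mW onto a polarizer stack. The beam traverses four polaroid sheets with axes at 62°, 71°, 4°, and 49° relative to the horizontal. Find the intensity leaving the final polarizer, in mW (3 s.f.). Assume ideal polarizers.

By Malus's law, I₁ = 10.1 mW · cos²(62°) = 2.226 mW.
I₂ = I₁ · cos²(9°) = 2.226 · 0.9755 = 2.172 mW.
I₃ = I₂ · cos²(67°) = 2.172 · 0.1527 = 0.3315 mW.
I₄ = I₃ · cos²(45°) = 0.3315 · 0.5 = 0.1658 mW.

I ≈ 0.166 mW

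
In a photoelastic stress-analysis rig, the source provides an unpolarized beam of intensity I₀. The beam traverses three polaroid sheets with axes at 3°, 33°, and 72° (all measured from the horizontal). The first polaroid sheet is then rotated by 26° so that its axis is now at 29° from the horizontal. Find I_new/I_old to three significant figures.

Before rotation:
Unpolarized light through the first polarizer → I₁ = ½ I₀, now polarized at 3°.
I₂ = I₁ cos²(33° − 3°) = 0.5 I₀ · cos²(30°) = 0.375 I₀.
I₃ = I₂ cos²(72° − 33°) = 0.375 I₀ · cos²(39°) = 0.2265 I₀.
After rotation:
Unpolarized light through the first polarizer → I₁ = ½ I₀, now polarized at 29°.
I₂ = I₁ cos²(33° − 29°) = 0.5 I₀ · cos²(4°) = 0.4976 I₀.
I₃ = I₂ cos²(72° − 33°) = 0.4976 I₀ · cos²(39°) = 0.3005 I₀.
Ratio = 0.3005 / 0.2265 = 1.327.

I_new/I_old ≈ 1.33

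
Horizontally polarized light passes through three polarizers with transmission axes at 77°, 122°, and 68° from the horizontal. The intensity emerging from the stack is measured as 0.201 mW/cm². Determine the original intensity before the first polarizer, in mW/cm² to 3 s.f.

By Malus's law, I₁ = I₀ cos²(77° − 0°) = I₀ cos²(77°) = 0.0506 I₀.
I₂ = I₁ cos²(122° − 77°) = 0.0506 I₀ · cos²(45°) = 0.0253 I₀.
I₃ = I₂ cos²(68° − 122°) = 0.0253 I₀ · cos²(54°) = 0.008741 I₀.
So 0.201 mW/cm² = 0.008741 I₀, giving I₀ = 0.201/0.008741 = 22.99 mW/cm².

I₀ ≈ 23.0 mW/cm²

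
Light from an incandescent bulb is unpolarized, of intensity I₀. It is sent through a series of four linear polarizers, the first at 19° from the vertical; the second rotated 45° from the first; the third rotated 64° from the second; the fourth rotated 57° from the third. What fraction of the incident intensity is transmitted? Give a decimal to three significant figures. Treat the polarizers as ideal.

≈ 0.0143 I₀

Unpolarized light through the first polarizer → I₁ = ½ I₀, now polarized at 19°.
I₂ = I₁ cos²(45°) = 0.5 · 0.5 I₀ = 0.25 I₀.
I₃ = I₂ cos²(64°) = 0.25 · 0.1922 I₀ = 0.04804 I₀.
I₄ = I₃ cos²(57°) = 0.04804 · 0.2966 I₀ = 0.01425 I₀.
Transmitted fraction = 0.01425.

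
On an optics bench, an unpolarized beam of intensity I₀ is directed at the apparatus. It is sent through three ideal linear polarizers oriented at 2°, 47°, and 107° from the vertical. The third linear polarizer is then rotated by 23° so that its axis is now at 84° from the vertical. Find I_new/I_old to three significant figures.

Before rotation:
Unpolarized light through the first polarizer → I₁ = ½ I₀, now polarized at 2°.
I₂ = I₁ cos²(47° − 2°) = 0.5 I₀ · cos²(45°) = 0.25 I₀.
I₃ = I₂ cos²(107° − 47°) = 0.25 I₀ · cos²(60°) = 0.0625 I₀.
After rotation:
Unpolarized light through the first polarizer → I₁ = ½ I₀, now polarized at 2°.
I₂ = I₁ cos²(47° − 2°) = 0.5 I₀ · cos²(45°) = 0.25 I₀.
I₃ = I₂ cos²(84° − 47°) = 0.25 I₀ · cos²(37°) = 0.1595 I₀.
Ratio = 0.1595 / 0.0625 = 2.551.

I_new/I_old ≈ 2.55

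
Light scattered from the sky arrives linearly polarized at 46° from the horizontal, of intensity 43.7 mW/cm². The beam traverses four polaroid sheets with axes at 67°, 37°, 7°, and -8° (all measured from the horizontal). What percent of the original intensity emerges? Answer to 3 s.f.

≈ 45.7%

By Malus's law, I₁ = 43.7 mW/cm² · cos²(21°) = 38.09 mW/cm².
I₂ = I₁ · cos²(30°) = 38.09 · 0.75 = 28.57 mW/cm².
I₃ = I₂ · cos²(30°) = 28.57 · 0.75 = 21.42 mW/cm².
I₄ = I₃ · cos²(15°) = 21.42 · 0.933 = 19.99 mW/cm².
That is 45.74% of the incident intensity.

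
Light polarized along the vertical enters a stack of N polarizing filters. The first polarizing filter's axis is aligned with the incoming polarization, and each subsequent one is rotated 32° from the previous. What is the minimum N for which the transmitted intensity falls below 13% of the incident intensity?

First polarizer is aligned with the polarization: full transmission.
Each further stage multiplies by cos²(32°) = 0.7192.
After N polarizers: T = 0.7192^(N−1). Require T < 0.13 ⇒ N−1 > ln(0.13)/ln(0.7192) = 6.19, so N−1 ≥ 7 and N = 8.
Check: N=8 gives T = 0.09951 < 0.13; N=7 gives T = 0.1384.

N = 8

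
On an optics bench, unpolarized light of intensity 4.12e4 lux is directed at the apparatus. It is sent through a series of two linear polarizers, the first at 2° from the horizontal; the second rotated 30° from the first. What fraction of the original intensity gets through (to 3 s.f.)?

Unpolarized light through the first polarizer → I₁ = 4.12e4 lux/2 = 2.06e+04 lux, polarized at 2°.
I₂ = I₁ · cos²(30°) = 2.06e+04 · 0.75 = 1.545e+04 lux.
Transmitted fraction = 0.375.

I/I₀ ≈ 0.375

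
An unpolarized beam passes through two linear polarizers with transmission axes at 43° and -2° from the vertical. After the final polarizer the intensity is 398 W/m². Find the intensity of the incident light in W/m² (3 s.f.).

Unpolarized light through the first polarizer → I₁ = ½ I₀, now polarized at 43°.
I₂ = I₁ cos²(-2° − 43°) = 0.5 I₀ · cos²(45°) = 0.25 I₀.
So 398 W/m² = 0.25 I₀, giving I₀ = 398/0.25 = 1592 W/m².

I₀ ≈ 1590 W/m²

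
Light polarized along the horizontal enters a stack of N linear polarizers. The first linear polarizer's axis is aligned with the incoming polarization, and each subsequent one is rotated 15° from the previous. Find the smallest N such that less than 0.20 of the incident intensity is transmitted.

First polarizer is aligned with the polarization: full transmission.
Each further stage multiplies by cos²(15°) = 0.933.
After N polarizers: T = 0.933^(N−1). Require T < 0.20 ⇒ N−1 > ln(0.20)/ln(0.933) = 23.21, so N−1 ≥ 24 and N = 25.
Check: N=25 gives T = 0.1894 < 0.20; N=24 gives T = 0.203.

N = 25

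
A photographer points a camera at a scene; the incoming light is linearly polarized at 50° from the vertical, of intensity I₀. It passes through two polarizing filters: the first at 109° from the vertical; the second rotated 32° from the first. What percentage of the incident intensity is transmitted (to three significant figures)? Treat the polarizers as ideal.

By Malus's law, I₁ = I₀ cos²(109° − 50°) = I₀ cos²(59°) = 0.2653 I₀.
I₂ = I₁ cos²(32°) = 0.2653 · 0.7192 I₀ = 0.1908 I₀.
That is 19.08% of the incident intensity.

≈ 19.1%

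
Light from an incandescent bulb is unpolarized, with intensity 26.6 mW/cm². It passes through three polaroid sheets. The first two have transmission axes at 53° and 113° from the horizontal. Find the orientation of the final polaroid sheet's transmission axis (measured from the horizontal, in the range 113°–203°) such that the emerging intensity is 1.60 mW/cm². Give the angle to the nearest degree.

θ ≈ 159°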